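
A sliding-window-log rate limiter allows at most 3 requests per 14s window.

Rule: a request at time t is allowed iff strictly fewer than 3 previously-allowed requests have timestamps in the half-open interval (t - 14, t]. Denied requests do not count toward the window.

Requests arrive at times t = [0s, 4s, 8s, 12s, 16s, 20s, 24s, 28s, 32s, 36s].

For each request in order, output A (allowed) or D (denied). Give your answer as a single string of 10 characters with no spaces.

Answer: AAADAAADAA

Derivation:
Tracking allowed requests in the window:
  req#1 t=0s: ALLOW
  req#2 t=4s: ALLOW
  req#3 t=8s: ALLOW
  req#4 t=12s: DENY
  req#5 t=16s: ALLOW
  req#6 t=20s: ALLOW
  req#7 t=24s: ALLOW
  req#8 t=28s: DENY
  req#9 t=32s: ALLOW
  req#10 t=36s: ALLOW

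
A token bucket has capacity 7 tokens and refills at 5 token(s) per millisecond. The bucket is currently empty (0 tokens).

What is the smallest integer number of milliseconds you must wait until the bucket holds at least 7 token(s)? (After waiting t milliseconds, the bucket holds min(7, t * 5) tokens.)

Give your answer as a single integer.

Need t * 5 >= 7, so t >= 7/5.
Smallest integer t = ceil(7/5) = 2.

Answer: 2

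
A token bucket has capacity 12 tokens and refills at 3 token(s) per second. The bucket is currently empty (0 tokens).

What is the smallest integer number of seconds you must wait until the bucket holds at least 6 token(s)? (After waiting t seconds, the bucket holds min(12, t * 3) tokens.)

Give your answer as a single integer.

Answer: 2

Derivation:
Need t * 3 >= 6, so t >= 6/3.
Smallest integer t = ceil(6/3) = 2.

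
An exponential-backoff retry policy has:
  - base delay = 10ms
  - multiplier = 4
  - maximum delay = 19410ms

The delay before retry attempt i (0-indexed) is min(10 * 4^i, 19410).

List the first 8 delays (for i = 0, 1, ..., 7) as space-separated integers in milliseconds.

Answer: 10 40 160 640 2560 10240 19410 19410

Derivation:
Computing each delay:
  i=0: min(10*4^0, 19410) = 10
  i=1: min(10*4^1, 19410) = 40
  i=2: min(10*4^2, 19410) = 160
  i=3: min(10*4^3, 19410) = 640
  i=4: min(10*4^4, 19410) = 2560
  i=5: min(10*4^5, 19410) = 10240
  i=6: min(10*4^6, 19410) = 19410
  i=7: min(10*4^7, 19410) = 19410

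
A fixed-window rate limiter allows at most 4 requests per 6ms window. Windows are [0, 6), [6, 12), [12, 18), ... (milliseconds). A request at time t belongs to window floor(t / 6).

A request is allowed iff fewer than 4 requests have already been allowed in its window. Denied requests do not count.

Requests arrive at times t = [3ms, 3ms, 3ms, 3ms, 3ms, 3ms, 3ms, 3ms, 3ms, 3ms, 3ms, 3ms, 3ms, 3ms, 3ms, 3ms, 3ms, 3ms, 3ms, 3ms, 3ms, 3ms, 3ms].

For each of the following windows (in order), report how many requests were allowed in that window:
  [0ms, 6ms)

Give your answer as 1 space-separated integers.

Processing requests:
  req#1 t=3ms (window 0): ALLOW
  req#2 t=3ms (window 0): ALLOW
  req#3 t=3ms (window 0): ALLOW
  req#4 t=3ms (window 0): ALLOW
  req#5 t=3ms (window 0): DENY
  req#6 t=3ms (window 0): DENY
  req#7 t=3ms (window 0): DENY
  req#8 t=3ms (window 0): DENY
  req#9 t=3ms (window 0): DENY
  req#10 t=3ms (window 0): DENY
  req#11 t=3ms (window 0): DENY
  req#12 t=3ms (window 0): DENY
  req#13 t=3ms (window 0): DENY
  req#14 t=3ms (window 0): DENY
  req#15 t=3ms (window 0): DENY
  req#16 t=3ms (window 0): DENY
  req#17 t=3ms (window 0): DENY
  req#18 t=3ms (window 0): DENY
  req#19 t=3ms (window 0): DENY
  req#20 t=3ms (window 0): DENY
  req#21 t=3ms (window 0): DENY
  req#22 t=3ms (window 0): DENY
  req#23 t=3ms (window 0): DENY

Allowed counts by window: 4

Answer: 4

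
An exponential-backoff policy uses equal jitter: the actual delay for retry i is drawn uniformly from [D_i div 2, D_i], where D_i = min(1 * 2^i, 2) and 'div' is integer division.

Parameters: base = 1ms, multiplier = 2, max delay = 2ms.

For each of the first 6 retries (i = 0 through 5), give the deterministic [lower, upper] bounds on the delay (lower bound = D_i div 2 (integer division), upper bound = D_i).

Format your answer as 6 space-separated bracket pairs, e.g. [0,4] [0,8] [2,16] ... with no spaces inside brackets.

Answer: [0,1] [1,2] [1,2] [1,2] [1,2] [1,2]

Derivation:
Computing bounds per retry:
  i=0: D_i=min(1*2^0,2)=1, bounds=[0,1]
  i=1: D_i=min(1*2^1,2)=2, bounds=[1,2]
  i=2: D_i=min(1*2^2,2)=2, bounds=[1,2]
  i=3: D_i=min(1*2^3,2)=2, bounds=[1,2]
  i=4: D_i=min(1*2^4,2)=2, bounds=[1,2]
  i=5: D_i=min(1*2^5,2)=2, bounds=[1,2]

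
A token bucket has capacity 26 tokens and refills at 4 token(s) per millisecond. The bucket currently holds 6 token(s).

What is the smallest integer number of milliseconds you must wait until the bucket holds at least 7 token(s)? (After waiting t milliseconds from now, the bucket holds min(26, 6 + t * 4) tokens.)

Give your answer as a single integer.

Need 6 + t * 4 >= 7, so t >= 1/4.
Smallest integer t = ceil(1/4) = 1.

Answer: 1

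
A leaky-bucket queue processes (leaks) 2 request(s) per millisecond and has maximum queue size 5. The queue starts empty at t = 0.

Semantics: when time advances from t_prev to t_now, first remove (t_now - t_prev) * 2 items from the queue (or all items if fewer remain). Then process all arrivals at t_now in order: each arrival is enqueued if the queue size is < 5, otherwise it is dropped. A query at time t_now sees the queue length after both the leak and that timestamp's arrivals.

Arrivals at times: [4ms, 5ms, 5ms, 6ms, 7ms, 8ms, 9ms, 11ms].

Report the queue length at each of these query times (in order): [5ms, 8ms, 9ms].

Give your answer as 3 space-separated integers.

Answer: 2 1 1

Derivation:
Queue lengths at query times:
  query t=5ms: backlog = 2
  query t=8ms: backlog = 1
  query t=9ms: backlog = 1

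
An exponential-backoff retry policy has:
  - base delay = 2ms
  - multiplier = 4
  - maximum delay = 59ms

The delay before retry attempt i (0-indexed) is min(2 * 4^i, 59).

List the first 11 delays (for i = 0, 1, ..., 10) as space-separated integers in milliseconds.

Answer: 2 8 32 59 59 59 59 59 59 59 59

Derivation:
Computing each delay:
  i=0: min(2*4^0, 59) = 2
  i=1: min(2*4^1, 59) = 8
  i=2: min(2*4^2, 59) = 32
  i=3: min(2*4^3, 59) = 59
  i=4: min(2*4^4, 59) = 59
  i=5: min(2*4^5, 59) = 59
  i=6: min(2*4^6, 59) = 59
  i=7: min(2*4^7, 59) = 59
  i=8: min(2*4^8, 59) = 59
  i=9: min(2*4^9, 59) = 59
  i=10: min(2*4^10, 59) = 59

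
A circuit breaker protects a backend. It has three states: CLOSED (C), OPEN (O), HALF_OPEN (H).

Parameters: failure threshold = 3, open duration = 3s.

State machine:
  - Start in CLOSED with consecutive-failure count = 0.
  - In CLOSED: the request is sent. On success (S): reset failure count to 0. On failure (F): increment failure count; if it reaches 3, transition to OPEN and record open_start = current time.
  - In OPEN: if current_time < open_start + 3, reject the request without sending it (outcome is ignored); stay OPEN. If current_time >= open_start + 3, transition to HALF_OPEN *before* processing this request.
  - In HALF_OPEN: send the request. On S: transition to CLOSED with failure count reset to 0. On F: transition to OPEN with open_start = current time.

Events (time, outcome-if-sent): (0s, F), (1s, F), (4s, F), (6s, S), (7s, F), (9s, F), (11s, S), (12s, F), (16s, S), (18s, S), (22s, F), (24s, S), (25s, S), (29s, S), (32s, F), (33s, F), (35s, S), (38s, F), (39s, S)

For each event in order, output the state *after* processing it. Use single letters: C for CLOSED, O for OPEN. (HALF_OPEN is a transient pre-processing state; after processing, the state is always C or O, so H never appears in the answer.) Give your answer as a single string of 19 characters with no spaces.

State after each event:
  event#1 t=0s outcome=F: state=CLOSED
  event#2 t=1s outcome=F: state=CLOSED
  event#3 t=4s outcome=F: state=OPEN
  event#4 t=6s outcome=S: state=OPEN
  event#5 t=7s outcome=F: state=OPEN
  event#6 t=9s outcome=F: state=OPEN
  event#7 t=11s outcome=S: state=CLOSED
  event#8 t=12s outcome=F: state=CLOSED
  event#9 t=16s outcome=S: state=CLOSED
  event#10 t=18s outcome=S: state=CLOSED
  event#11 t=22s outcome=F: state=CLOSED
  event#12 t=24s outcome=S: state=CLOSED
  event#13 t=25s outcome=S: state=CLOSED
  event#14 t=29s outcome=S: state=CLOSED
  event#15 t=32s outcome=F: state=CLOSED
  event#16 t=33s outcome=F: state=CLOSED
  event#17 t=35s outcome=S: state=CLOSED
  event#18 t=38s outcome=F: state=CLOSED
  event#19 t=39s outcome=S: state=CLOSED

Answer: CCOOOOCCCCCCCCCCCCC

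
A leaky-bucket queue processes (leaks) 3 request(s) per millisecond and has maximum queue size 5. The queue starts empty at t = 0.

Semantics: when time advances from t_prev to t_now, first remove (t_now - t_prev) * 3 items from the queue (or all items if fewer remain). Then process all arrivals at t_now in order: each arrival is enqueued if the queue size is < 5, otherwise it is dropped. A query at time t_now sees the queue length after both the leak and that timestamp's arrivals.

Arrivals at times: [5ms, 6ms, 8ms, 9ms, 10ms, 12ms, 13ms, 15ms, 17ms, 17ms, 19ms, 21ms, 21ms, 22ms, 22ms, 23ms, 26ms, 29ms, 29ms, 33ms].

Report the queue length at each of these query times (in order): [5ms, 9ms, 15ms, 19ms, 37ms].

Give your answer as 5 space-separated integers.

Answer: 1 1 1 1 0

Derivation:
Queue lengths at query times:
  query t=5ms: backlog = 1
  query t=9ms: backlog = 1
  query t=15ms: backlog = 1
  query t=19ms: backlog = 1
  query t=37ms: backlog = 0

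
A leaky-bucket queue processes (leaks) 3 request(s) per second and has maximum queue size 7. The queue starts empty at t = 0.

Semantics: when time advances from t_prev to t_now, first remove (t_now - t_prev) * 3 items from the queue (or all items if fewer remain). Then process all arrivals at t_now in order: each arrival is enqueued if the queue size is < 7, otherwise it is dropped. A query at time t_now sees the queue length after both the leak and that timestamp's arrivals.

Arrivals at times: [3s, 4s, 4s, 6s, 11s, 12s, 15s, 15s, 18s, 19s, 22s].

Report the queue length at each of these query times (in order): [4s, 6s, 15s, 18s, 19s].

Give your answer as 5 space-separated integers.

Queue lengths at query times:
  query t=4s: backlog = 2
  query t=6s: backlog = 1
  query t=15s: backlog = 2
  query t=18s: backlog = 1
  query t=19s: backlog = 1

Answer: 2 1 2 1 1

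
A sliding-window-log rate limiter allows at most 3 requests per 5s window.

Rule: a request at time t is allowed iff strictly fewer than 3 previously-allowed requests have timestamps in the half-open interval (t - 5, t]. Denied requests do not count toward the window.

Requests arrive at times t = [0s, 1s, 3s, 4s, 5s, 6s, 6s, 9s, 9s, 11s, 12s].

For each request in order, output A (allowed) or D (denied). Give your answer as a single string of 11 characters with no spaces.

Answer: AAADAADADAA

Derivation:
Tracking allowed requests in the window:
  req#1 t=0s: ALLOW
  req#2 t=1s: ALLOW
  req#3 t=3s: ALLOW
  req#4 t=4s: DENY
  req#5 t=5s: ALLOW
  req#6 t=6s: ALLOW
  req#7 t=6s: DENY
  req#8 t=9s: ALLOW
  req#9 t=9s: DENY
  req#10 t=11s: ALLOW
  req#11 t=12s: ALLOW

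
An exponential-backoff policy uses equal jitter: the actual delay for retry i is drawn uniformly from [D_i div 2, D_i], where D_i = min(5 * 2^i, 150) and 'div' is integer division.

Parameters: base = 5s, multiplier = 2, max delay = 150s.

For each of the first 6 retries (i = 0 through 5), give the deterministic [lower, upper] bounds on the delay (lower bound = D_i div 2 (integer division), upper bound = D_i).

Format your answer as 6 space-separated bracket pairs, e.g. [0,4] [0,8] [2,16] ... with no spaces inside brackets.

Computing bounds per retry:
  i=0: D_i=min(5*2^0,150)=5, bounds=[2,5]
  i=1: D_i=min(5*2^1,150)=10, bounds=[5,10]
  i=2: D_i=min(5*2^2,150)=20, bounds=[10,20]
  i=3: D_i=min(5*2^3,150)=40, bounds=[20,40]
  i=4: D_i=min(5*2^4,150)=80, bounds=[40,80]
  i=5: D_i=min(5*2^5,150)=150, bounds=[75,150]

Answer: [2,5] [5,10] [10,20] [20,40] [40,80] [75,150]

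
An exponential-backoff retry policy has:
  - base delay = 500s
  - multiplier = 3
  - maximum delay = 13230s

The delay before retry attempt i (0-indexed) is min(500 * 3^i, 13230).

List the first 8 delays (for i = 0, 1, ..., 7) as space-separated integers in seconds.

Answer: 500 1500 4500 13230 13230 13230 13230 13230

Derivation:
Computing each delay:
  i=0: min(500*3^0, 13230) = 500
  i=1: min(500*3^1, 13230) = 1500
  i=2: min(500*3^2, 13230) = 4500
  i=3: min(500*3^3, 13230) = 13230
  i=4: min(500*3^4, 13230) = 13230
  i=5: min(500*3^5, 13230) = 13230
  i=6: min(500*3^6, 13230) = 13230
  i=7: min(500*3^7, 13230) = 13230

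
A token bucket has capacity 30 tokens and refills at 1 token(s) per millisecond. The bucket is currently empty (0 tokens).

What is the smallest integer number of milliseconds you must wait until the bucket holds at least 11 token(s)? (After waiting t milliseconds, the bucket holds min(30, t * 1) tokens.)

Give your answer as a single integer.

Answer: 11

Derivation:
Need t * 1 >= 11, so t >= 11/1.
Smallest integer t = ceil(11/1) = 11.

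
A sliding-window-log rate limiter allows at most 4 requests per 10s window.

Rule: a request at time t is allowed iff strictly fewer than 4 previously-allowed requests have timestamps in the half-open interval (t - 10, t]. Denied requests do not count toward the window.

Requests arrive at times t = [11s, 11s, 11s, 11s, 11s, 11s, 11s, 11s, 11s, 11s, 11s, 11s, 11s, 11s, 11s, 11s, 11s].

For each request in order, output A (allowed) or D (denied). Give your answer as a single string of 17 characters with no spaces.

Tracking allowed requests in the window:
  req#1 t=11s: ALLOW
  req#2 t=11s: ALLOW
  req#3 t=11s: ALLOW
  req#4 t=11s: ALLOW
  req#5 t=11s: DENY
  req#6 t=11s: DENY
  req#7 t=11s: DENY
  req#8 t=11s: DENY
  req#9 t=11s: DENY
  req#10 t=11s: DENY
  req#11 t=11s: DENY
  req#12 t=11s: DENY
  req#13 t=11s: DENY
  req#14 t=11s: DENY
  req#15 t=11s: DENY
  req#16 t=11s: DENY
  req#17 t=11s: DENY

Answer: AAAADDDDDDDDDDDDD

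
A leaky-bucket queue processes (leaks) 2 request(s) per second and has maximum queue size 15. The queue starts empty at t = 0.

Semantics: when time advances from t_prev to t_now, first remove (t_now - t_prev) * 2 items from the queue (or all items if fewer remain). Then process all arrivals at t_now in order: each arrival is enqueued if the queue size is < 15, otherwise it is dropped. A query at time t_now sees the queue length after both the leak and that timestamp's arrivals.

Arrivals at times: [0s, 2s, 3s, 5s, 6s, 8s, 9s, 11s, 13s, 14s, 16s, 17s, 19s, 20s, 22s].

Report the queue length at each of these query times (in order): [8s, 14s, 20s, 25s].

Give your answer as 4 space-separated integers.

Answer: 1 1 1 0

Derivation:
Queue lengths at query times:
  query t=8s: backlog = 1
  query t=14s: backlog = 1
  query t=20s: backlog = 1
  query t=25s: backlog = 0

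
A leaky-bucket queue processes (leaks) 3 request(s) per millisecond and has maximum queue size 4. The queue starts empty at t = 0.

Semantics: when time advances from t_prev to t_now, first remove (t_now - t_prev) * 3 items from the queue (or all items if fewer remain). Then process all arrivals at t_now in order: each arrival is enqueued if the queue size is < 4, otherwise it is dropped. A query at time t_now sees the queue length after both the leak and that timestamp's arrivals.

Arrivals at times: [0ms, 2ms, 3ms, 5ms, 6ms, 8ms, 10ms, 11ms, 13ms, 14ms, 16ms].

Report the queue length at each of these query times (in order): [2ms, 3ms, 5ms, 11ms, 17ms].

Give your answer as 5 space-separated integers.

Queue lengths at query times:
  query t=2ms: backlog = 1
  query t=3ms: backlog = 1
  query t=5ms: backlog = 1
  query t=11ms: backlog = 1
  query t=17ms: backlog = 0

Answer: 1 1 1 1 0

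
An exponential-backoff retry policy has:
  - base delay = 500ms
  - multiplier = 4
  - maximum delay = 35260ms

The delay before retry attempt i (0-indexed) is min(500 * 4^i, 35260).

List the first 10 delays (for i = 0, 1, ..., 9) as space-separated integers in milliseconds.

Computing each delay:
  i=0: min(500*4^0, 35260) = 500
  i=1: min(500*4^1, 35260) = 2000
  i=2: min(500*4^2, 35260) = 8000
  i=3: min(500*4^3, 35260) = 32000
  i=4: min(500*4^4, 35260) = 35260
  i=5: min(500*4^5, 35260) = 35260
  i=6: min(500*4^6, 35260) = 35260
  i=7: min(500*4^7, 35260) = 35260
  i=8: min(500*4^8, 35260) = 35260
  i=9: min(500*4^9, 35260) = 35260

Answer: 500 2000 8000 32000 35260 35260 35260 35260 35260 35260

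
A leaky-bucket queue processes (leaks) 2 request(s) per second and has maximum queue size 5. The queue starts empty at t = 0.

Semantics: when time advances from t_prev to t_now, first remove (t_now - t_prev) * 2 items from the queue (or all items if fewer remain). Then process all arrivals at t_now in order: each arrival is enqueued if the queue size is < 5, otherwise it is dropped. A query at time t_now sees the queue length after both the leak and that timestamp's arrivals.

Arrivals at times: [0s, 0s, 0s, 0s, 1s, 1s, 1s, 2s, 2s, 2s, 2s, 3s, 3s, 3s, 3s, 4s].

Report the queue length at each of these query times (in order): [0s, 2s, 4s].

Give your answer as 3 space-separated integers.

Answer: 4 5 4

Derivation:
Queue lengths at query times:
  query t=0s: backlog = 4
  query t=2s: backlog = 5
  query t=4s: backlog = 4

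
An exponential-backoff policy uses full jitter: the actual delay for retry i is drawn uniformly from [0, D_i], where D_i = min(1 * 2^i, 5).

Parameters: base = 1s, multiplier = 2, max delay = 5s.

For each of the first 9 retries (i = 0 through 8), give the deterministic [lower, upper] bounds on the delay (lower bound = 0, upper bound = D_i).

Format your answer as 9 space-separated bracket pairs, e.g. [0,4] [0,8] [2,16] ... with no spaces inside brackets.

Answer: [0,1] [0,2] [0,4] [0,5] [0,5] [0,5] [0,5] [0,5] [0,5]

Derivation:
Computing bounds per retry:
  i=0: D_i=min(1*2^0,5)=1, bounds=[0,1]
  i=1: D_i=min(1*2^1,5)=2, bounds=[0,2]
  i=2: D_i=min(1*2^2,5)=4, bounds=[0,4]
  i=3: D_i=min(1*2^3,5)=5, bounds=[0,5]
  i=4: D_i=min(1*2^4,5)=5, bounds=[0,5]
  i=5: D_i=min(1*2^5,5)=5, bounds=[0,5]
  i=6: D_i=min(1*2^6,5)=5, bounds=[0,5]
  i=7: D_i=min(1*2^7,5)=5, bounds=[0,5]
  i=8: D_i=min(1*2^8,5)=5, bounds=[0,5]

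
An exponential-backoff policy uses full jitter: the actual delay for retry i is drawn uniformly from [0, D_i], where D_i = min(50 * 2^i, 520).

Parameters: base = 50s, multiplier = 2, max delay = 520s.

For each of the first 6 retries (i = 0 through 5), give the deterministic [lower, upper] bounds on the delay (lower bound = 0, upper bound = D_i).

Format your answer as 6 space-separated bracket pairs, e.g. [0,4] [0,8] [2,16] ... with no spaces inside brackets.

Computing bounds per retry:
  i=0: D_i=min(50*2^0,520)=50, bounds=[0,50]
  i=1: D_i=min(50*2^1,520)=100, bounds=[0,100]
  i=2: D_i=min(50*2^2,520)=200, bounds=[0,200]
  i=3: D_i=min(50*2^3,520)=400, bounds=[0,400]
  i=4: D_i=min(50*2^4,520)=520, bounds=[0,520]
  i=5: D_i=min(50*2^5,520)=520, bounds=[0,520]

Answer: [0,50] [0,100] [0,200] [0,400] [0,520] [0,520]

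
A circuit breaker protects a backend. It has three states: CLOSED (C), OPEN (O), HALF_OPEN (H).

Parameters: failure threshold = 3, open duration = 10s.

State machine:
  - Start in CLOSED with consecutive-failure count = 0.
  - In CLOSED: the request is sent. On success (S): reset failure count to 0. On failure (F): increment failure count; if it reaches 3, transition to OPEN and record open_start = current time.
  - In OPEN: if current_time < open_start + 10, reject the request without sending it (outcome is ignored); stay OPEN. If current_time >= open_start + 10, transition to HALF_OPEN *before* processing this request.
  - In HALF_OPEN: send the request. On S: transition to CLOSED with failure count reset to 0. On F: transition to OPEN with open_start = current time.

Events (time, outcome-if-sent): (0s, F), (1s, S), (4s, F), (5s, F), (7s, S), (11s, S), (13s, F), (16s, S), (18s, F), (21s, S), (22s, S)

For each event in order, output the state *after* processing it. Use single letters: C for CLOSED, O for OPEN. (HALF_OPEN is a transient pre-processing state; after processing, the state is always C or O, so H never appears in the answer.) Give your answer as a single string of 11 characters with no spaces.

Answer: CCCCCCCCCCC

Derivation:
State after each event:
  event#1 t=0s outcome=F: state=CLOSED
  event#2 t=1s outcome=S: state=CLOSED
  event#3 t=4s outcome=F: state=CLOSED
  event#4 t=5s outcome=F: state=CLOSED
  event#5 t=7s outcome=S: state=CLOSED
  event#6 t=11s outcome=S: state=CLOSED
  event#7 t=13s outcome=F: state=CLOSED
  event#8 t=16s outcome=S: state=CLOSED
  event#9 t=18s outcome=F: state=CLOSED
  event#10 t=21s outcome=S: state=CLOSED
  event#11 t=22s outcome=S: state=CLOSED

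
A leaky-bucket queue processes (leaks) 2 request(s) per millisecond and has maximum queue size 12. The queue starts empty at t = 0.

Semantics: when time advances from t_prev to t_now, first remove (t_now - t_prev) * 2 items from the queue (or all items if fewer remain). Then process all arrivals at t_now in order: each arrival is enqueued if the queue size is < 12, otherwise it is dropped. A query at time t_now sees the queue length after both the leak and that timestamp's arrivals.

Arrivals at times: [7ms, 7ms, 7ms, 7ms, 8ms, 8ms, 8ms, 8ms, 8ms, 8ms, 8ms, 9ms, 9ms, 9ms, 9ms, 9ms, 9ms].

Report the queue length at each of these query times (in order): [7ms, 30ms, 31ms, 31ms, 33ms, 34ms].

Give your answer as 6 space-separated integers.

Answer: 4 0 0 0 0 0

Derivation:
Queue lengths at query times:
  query t=7ms: backlog = 4
  query t=30ms: backlog = 0
  query t=31ms: backlog = 0
  query t=31ms: backlog = 0
  query t=33ms: backlog = 0
  query t=34ms: backlog = 0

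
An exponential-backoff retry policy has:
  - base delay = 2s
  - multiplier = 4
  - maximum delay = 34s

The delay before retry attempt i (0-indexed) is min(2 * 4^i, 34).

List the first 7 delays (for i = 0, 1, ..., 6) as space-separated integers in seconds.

Answer: 2 8 32 34 34 34 34

Derivation:
Computing each delay:
  i=0: min(2*4^0, 34) = 2
  i=1: min(2*4^1, 34) = 8
  i=2: min(2*4^2, 34) = 32
  i=3: min(2*4^3, 34) = 34
  i=4: min(2*4^4, 34) = 34
  i=5: min(2*4^5, 34) = 34
  i=6: min(2*4^6, 34) = 34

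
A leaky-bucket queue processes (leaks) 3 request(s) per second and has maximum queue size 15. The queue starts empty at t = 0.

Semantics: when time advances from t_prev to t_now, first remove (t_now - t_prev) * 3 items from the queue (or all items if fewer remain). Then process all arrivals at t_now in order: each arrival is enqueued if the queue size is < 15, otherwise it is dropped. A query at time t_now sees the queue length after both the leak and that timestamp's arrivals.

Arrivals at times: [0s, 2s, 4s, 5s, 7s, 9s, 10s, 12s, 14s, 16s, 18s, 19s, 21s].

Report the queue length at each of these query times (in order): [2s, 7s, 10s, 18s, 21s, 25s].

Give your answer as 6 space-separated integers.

Answer: 1 1 1 1 1 0

Derivation:
Queue lengths at query times:
  query t=2s: backlog = 1
  query t=7s: backlog = 1
  query t=10s: backlog = 1
  query t=18s: backlog = 1
  query t=21s: backlog = 1
  query t=25s: backlog = 0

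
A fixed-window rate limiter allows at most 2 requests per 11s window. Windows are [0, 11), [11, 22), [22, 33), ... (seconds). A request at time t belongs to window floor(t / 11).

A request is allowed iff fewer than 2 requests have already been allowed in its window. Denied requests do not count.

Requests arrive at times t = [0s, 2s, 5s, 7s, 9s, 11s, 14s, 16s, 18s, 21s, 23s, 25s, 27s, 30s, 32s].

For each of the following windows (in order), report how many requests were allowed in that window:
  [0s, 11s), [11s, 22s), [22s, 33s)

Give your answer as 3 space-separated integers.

Processing requests:
  req#1 t=0s (window 0): ALLOW
  req#2 t=2s (window 0): ALLOW
  req#3 t=5s (window 0): DENY
  req#4 t=7s (window 0): DENY
  req#5 t=9s (window 0): DENY
  req#6 t=11s (window 1): ALLOW
  req#7 t=14s (window 1): ALLOW
  req#8 t=16s (window 1): DENY
  req#9 t=18s (window 1): DENY
  req#10 t=21s (window 1): DENY
  req#11 t=23s (window 2): ALLOW
  req#12 t=25s (window 2): ALLOW
  req#13 t=27s (window 2): DENY
  req#14 t=30s (window 2): DENY
  req#15 t=32s (window 2): DENY

Allowed counts by window: 2 2 2

Answer: 2 2 2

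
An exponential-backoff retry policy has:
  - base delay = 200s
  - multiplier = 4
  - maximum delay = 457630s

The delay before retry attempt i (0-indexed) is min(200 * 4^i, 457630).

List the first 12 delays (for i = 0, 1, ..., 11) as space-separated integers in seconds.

Answer: 200 800 3200 12800 51200 204800 457630 457630 457630 457630 457630 457630

Derivation:
Computing each delay:
  i=0: min(200*4^0, 457630) = 200
  i=1: min(200*4^1, 457630) = 800
  i=2: min(200*4^2, 457630) = 3200
  i=3: min(200*4^3, 457630) = 12800
  i=4: min(200*4^4, 457630) = 51200
  i=5: min(200*4^5, 457630) = 204800
  i=6: min(200*4^6, 457630) = 457630
  i=7: min(200*4^7, 457630) = 457630
  i=8: min(200*4^8, 457630) = 457630
  i=9: min(200*4^9, 457630) = 457630
  i=10: min(200*4^10, 457630) = 457630
  i=11: min(200*4^11, 457630) = 457630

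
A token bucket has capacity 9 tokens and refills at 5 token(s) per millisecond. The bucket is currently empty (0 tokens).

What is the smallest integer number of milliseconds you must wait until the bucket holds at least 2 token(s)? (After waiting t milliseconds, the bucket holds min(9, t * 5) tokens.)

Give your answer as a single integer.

Answer: 1

Derivation:
Need t * 5 >= 2, so t >= 2/5.
Smallest integer t = ceil(2/5) = 1.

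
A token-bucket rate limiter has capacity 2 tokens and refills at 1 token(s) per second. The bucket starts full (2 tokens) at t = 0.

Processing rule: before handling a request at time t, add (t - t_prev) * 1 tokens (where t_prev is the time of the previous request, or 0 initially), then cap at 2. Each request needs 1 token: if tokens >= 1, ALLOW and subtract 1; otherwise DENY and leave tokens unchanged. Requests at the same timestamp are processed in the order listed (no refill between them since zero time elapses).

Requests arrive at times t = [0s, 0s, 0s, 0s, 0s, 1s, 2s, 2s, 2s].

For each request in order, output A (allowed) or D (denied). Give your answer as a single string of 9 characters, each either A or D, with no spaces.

Simulating step by step:
  req#1 t=0s: ALLOW
  req#2 t=0s: ALLOW
  req#3 t=0s: DENY
  req#4 t=0s: DENY
  req#5 t=0s: DENY
  req#6 t=1s: ALLOW
  req#7 t=2s: ALLOW
  req#8 t=2s: DENY
  req#9 t=2s: DENY

Answer: AADDDAADD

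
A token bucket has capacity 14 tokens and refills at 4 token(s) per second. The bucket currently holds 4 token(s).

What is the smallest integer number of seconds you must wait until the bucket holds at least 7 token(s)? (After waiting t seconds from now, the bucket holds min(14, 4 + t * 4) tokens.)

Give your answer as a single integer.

Need 4 + t * 4 >= 7, so t >= 3/4.
Smallest integer t = ceil(3/4) = 1.

Answer: 1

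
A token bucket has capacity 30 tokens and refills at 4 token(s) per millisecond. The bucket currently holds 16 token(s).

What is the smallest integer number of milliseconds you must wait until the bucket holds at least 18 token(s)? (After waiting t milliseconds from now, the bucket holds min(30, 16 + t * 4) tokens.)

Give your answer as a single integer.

Need 16 + t * 4 >= 18, so t >= 2/4.
Smallest integer t = ceil(2/4) = 1.

Answer: 1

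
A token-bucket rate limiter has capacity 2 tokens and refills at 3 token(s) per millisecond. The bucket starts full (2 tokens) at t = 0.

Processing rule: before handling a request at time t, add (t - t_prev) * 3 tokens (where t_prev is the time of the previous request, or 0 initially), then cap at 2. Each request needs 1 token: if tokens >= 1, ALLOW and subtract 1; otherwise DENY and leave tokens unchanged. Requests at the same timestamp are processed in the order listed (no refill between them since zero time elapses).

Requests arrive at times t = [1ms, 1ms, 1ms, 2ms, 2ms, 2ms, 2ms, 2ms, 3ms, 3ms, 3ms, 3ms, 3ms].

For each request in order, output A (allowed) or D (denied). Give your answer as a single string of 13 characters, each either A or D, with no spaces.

Answer: AADAADDDAADDD

Derivation:
Simulating step by step:
  req#1 t=1ms: ALLOW
  req#2 t=1ms: ALLOW
  req#3 t=1ms: DENY
  req#4 t=2ms: ALLOW
  req#5 t=2ms: ALLOW
  req#6 t=2ms: DENY
  req#7 t=2ms: DENY
  req#8 t=2ms: DENY
  req#9 t=3ms: ALLOW
  req#10 t=3ms: ALLOW
  req#11 t=3ms: DENY
  req#12 t=3ms: DENY
  req#13 t=3ms: DENY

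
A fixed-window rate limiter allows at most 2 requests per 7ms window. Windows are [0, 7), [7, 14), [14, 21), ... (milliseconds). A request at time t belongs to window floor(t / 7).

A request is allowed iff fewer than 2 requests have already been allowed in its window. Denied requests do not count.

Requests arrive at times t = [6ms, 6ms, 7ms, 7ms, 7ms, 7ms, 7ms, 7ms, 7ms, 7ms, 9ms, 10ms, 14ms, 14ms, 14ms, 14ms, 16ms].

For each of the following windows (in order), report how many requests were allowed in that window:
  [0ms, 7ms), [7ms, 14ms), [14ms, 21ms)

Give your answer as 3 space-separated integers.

Processing requests:
  req#1 t=6ms (window 0): ALLOW
  req#2 t=6ms (window 0): ALLOW
  req#3 t=7ms (window 1): ALLOW
  req#4 t=7ms (window 1): ALLOW
  req#5 t=7ms (window 1): DENY
  req#6 t=7ms (window 1): DENY
  req#7 t=7ms (window 1): DENY
  req#8 t=7ms (window 1): DENY
  req#9 t=7ms (window 1): DENY
  req#10 t=7ms (window 1): DENY
  req#11 t=9ms (window 1): DENY
  req#12 t=10ms (window 1): DENY
  req#13 t=14ms (window 2): ALLOW
  req#14 t=14ms (window 2): ALLOW
  req#15 t=14ms (window 2): DENY
  req#16 t=14ms (window 2): DENY
  req#17 t=16ms (window 2): DENY

Allowed counts by window: 2 2 2

Answer: 2 2 2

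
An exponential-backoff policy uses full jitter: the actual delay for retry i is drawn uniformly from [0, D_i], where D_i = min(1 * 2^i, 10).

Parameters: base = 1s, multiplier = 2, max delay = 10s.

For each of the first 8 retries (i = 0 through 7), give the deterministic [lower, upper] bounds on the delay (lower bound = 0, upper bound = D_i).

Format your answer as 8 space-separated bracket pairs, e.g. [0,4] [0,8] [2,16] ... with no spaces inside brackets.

Answer: [0,1] [0,2] [0,4] [0,8] [0,10] [0,10] [0,10] [0,10]

Derivation:
Computing bounds per retry:
  i=0: D_i=min(1*2^0,10)=1, bounds=[0,1]
  i=1: D_i=min(1*2^1,10)=2, bounds=[0,2]
  i=2: D_i=min(1*2^2,10)=4, bounds=[0,4]
  i=3: D_i=min(1*2^3,10)=8, bounds=[0,8]
  i=4: D_i=min(1*2^4,10)=10, bounds=[0,10]
  i=5: D_i=min(1*2^5,10)=10, bounds=[0,10]
  i=6: D_i=min(1*2^6,10)=10, bounds=[0,10]
  i=7: D_i=min(1*2^7,10)=10, bounds=[0,10]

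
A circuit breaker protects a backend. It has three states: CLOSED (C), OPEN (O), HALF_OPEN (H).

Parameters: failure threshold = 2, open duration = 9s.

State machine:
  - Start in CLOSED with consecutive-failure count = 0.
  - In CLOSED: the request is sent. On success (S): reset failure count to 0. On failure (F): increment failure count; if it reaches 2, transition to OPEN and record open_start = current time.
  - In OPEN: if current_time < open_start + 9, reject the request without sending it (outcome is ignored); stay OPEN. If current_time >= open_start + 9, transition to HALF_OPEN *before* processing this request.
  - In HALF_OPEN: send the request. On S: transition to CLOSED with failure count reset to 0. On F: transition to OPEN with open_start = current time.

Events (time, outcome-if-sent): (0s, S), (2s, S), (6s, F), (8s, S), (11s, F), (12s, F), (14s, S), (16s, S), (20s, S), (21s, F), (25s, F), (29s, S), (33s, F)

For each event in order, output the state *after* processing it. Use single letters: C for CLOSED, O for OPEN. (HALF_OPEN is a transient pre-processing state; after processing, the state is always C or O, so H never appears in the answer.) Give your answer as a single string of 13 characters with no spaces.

State after each event:
  event#1 t=0s outcome=S: state=CLOSED
  event#2 t=2s outcome=S: state=CLOSED
  event#3 t=6s outcome=F: state=CLOSED
  event#4 t=8s outcome=S: state=CLOSED
  event#5 t=11s outcome=F: state=CLOSED
  event#6 t=12s outcome=F: state=OPEN
  event#7 t=14s outcome=S: state=OPEN
  event#8 t=16s outcome=S: state=OPEN
  event#9 t=20s outcome=S: state=OPEN
  event#10 t=21s outcome=F: state=OPEN
  event#11 t=25s outcome=F: state=OPEN
  event#12 t=29s outcome=S: state=OPEN
  event#13 t=33s outcome=F: state=OPEN

Answer: CCCCCOOOOOOOO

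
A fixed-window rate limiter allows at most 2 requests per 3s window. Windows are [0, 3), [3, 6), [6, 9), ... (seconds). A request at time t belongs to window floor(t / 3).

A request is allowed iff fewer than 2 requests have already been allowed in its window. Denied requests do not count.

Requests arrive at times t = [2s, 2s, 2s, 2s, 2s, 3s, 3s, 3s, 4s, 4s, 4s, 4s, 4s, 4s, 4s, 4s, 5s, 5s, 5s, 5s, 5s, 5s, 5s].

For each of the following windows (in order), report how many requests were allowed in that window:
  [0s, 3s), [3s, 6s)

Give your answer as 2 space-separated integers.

Answer: 2 2

Derivation:
Processing requests:
  req#1 t=2s (window 0): ALLOW
  req#2 t=2s (window 0): ALLOW
  req#3 t=2s (window 0): DENY
  req#4 t=2s (window 0): DENY
  req#5 t=2s (window 0): DENY
  req#6 t=3s (window 1): ALLOW
  req#7 t=3s (window 1): ALLOW
  req#8 t=3s (window 1): DENY
  req#9 t=4s (window 1): DENY
  req#10 t=4s (window 1): DENY
  req#11 t=4s (window 1): DENY
  req#12 t=4s (window 1): DENY
  req#13 t=4s (window 1): DENY
  req#14 t=4s (window 1): DENY
  req#15 t=4s (window 1): DENY
  req#16 t=4s (window 1): DENY
  req#17 t=5s (window 1): DENY
  req#18 t=5s (window 1): DENY
  req#19 t=5s (window 1): DENY
  req#20 t=5s (window 1): DENY
  req#21 t=5s (window 1): DENY
  req#22 t=5s (window 1): DENY
  req#23 t=5s (window 1): DENY

Allowed counts by window: 2 2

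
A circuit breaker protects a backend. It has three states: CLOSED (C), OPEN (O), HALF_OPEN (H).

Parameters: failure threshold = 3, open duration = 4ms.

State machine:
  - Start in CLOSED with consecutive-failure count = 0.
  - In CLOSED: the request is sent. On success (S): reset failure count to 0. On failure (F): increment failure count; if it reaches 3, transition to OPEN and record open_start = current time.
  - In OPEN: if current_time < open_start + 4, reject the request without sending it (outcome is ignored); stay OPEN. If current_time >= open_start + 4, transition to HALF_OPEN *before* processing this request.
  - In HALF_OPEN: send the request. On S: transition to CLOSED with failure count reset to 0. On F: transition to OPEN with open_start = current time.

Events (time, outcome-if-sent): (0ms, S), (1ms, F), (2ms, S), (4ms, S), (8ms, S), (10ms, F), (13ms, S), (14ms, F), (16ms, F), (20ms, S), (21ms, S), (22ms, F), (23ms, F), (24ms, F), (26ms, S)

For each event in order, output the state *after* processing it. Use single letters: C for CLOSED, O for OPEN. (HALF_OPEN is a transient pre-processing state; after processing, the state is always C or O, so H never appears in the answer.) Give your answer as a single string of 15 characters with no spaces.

Answer: CCCCCCCCCCCCCOO

Derivation:
State after each event:
  event#1 t=0ms outcome=S: state=CLOSED
  event#2 t=1ms outcome=F: state=CLOSED
  event#3 t=2ms outcome=S: state=CLOSED
  event#4 t=4ms outcome=S: state=CLOSED
  event#5 t=8ms outcome=S: state=CLOSED
  event#6 t=10ms outcome=F: state=CLOSED
  event#7 t=13ms outcome=S: state=CLOSED
  event#8 t=14ms outcome=F: state=CLOSED
  event#9 t=16ms outcome=F: state=CLOSED
  event#10 t=20ms outcome=S: state=CLOSED
  event#11 t=21ms outcome=S: state=CLOSED
  event#12 t=22ms outcome=F: state=CLOSED
  event#13 t=23ms outcome=F: state=CLOSED
  event#14 t=24ms outcome=F: state=OPEN
  event#15 t=26ms outcome=S: state=OPEN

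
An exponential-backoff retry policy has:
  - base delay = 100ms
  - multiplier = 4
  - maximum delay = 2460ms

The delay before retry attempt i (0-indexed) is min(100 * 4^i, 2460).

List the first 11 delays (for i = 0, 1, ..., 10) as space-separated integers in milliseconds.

Computing each delay:
  i=0: min(100*4^0, 2460) = 100
  i=1: min(100*4^1, 2460) = 400
  i=2: min(100*4^2, 2460) = 1600
  i=3: min(100*4^3, 2460) = 2460
  i=4: min(100*4^4, 2460) = 2460
  i=5: min(100*4^5, 2460) = 2460
  i=6: min(100*4^6, 2460) = 2460
  i=7: min(100*4^7, 2460) = 2460
  i=8: min(100*4^8, 2460) = 2460
  i=9: min(100*4^9, 2460) = 2460
  i=10: min(100*4^10, 2460) = 2460

Answer: 100 400 1600 2460 2460 2460 2460 2460 2460 2460 2460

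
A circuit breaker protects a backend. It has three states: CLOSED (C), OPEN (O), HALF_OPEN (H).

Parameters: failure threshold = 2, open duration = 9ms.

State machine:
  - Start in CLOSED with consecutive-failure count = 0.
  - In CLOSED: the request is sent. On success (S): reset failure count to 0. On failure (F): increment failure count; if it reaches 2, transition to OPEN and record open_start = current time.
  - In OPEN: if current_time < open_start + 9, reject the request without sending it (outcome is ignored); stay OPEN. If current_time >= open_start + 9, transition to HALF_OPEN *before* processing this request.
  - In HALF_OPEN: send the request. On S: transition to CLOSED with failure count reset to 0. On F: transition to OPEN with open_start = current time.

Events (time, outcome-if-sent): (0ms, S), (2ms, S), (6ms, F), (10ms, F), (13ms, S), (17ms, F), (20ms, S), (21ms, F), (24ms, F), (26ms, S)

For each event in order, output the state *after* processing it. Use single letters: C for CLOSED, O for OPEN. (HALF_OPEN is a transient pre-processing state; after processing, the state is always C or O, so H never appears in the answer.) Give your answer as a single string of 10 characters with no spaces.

Answer: CCCOOOCCOO

Derivation:
State after each event:
  event#1 t=0ms outcome=S: state=CLOSED
  event#2 t=2ms outcome=S: state=CLOSED
  event#3 t=6ms outcome=F: state=CLOSED
  event#4 t=10ms outcome=F: state=OPEN
  event#5 t=13ms outcome=S: state=OPEN
  event#6 t=17ms outcome=F: state=OPEN
  event#7 t=20ms outcome=S: state=CLOSED
  event#8 t=21ms outcome=F: state=CLOSED
  event#9 t=24ms outcome=F: state=OPEN
  event#10 t=26ms outcome=S: state=OPEN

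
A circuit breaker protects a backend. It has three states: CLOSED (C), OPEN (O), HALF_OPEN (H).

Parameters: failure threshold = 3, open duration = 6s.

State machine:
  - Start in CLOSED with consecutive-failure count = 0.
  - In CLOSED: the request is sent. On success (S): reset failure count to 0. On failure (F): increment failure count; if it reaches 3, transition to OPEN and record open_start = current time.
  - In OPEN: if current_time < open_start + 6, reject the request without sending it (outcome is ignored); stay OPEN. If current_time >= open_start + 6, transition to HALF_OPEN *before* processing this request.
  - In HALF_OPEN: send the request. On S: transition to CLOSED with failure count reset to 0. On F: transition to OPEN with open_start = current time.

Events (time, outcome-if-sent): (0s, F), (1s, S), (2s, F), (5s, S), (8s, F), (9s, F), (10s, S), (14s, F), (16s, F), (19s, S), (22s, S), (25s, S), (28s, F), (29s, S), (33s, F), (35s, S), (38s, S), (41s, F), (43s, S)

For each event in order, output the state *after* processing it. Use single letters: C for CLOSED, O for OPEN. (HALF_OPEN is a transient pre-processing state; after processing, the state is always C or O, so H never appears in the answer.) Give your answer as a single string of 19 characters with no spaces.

Answer: CCCCCCCCCCCCCCCCCCC

Derivation:
State after each event:
  event#1 t=0s outcome=F: state=CLOSED
  event#2 t=1s outcome=S: state=CLOSED
  event#3 t=2s outcome=F: state=CLOSED
  event#4 t=5s outcome=S: state=CLOSED
  event#5 t=8s outcome=F: state=CLOSED
  event#6 t=9s outcome=F: state=CLOSED
  event#7 t=10s outcome=S: state=CLOSED
  event#8 t=14s outcome=F: state=CLOSED
  event#9 t=16s outcome=F: state=CLOSED
  event#10 t=19s outcome=S: state=CLOSED
  event#11 t=22s outcome=S: state=CLOSED
  event#12 t=25s outcome=S: state=CLOSED
  event#13 t=28s outcome=F: state=CLOSED
  event#14 t=29s outcome=S: state=CLOSED
  event#15 t=33s outcome=F: state=CLOSED
  event#16 t=35s outcome=S: state=CLOSED
  event#17 t=38s outcome=S: state=CLOSED
  event#18 t=41s outcome=F: state=CLOSED
  event#19 t=43s outcome=S: state=CLOSED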